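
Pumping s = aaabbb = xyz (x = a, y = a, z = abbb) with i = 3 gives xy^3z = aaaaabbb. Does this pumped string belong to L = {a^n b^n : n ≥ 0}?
No

xy³z = a · aaa · abbb = aaaaabbb.
aaaaabbb has 5 a's and 3 b's; 5 ≠ 3, so it is not in L.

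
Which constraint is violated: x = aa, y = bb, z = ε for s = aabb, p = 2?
Violated: |xy| ≤ p

The decomposition x = aa, y = bb, z = ε for s = aabb with p = 2
violates the constraint: |xy| ≤ p

|xy| = |aabb| = 4 > 2 = p. The decomposition puts too many characters in xy.

Pumping lemma constraints:
1. xyz = s (decomposition is valid)
2. |xy| ≤ p
3. |y| > 0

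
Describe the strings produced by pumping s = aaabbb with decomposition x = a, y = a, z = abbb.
{xy^i z : i ≥ 0} = {a^(2+i) b^3 : i ≥ 0} = {aabbb, aaabbb, aaaabbb, ...}

With x = a, y = a, z = abbb: Starting with aaabbb and pumping the second 'a', we get strings with 2+i a's followed by 3 b's for i = 0, 1, 2, ...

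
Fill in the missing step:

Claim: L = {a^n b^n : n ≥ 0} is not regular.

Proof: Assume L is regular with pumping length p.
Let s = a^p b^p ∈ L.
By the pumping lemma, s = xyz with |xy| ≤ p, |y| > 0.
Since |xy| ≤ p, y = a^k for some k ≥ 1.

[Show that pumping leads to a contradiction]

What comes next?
Consider xy²z = a^(p+k) b^p.

Since k ≥ 1, we have p + k > p.
So xy²z has more a's than b's: (p+k) a's vs p b's.
This means xy²z ∉ L because a^n b^n requires equal counts.

This contradicts the pumping lemma which states xy²z ∈ L.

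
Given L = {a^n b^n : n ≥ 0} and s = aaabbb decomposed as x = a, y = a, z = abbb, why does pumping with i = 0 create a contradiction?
xy⁰z = aabbb ∉ L

Pumping with i = 0 replaces y = a by y⁰ = ε:
- Original: s = xyz = aaabbb; aaabbb = a^3 b^3 has equal counts (3 = 3), so it is in L
- Pumped: xy⁰z = a · ε · abbb = aabbb
- aabbb has 2 a's and 3 b's; 2 ≠ 3, so it is not in L

The pumping lemma would require xy⁰z ∈ L, so this decomposition yields a contradiction.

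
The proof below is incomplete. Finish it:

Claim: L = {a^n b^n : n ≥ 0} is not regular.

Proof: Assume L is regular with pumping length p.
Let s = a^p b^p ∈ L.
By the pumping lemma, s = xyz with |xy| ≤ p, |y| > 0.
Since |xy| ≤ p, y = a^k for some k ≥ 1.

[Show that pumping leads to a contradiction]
Consider xy²z = a^(p+k) b^p.

Since k ≥ 1, we have p + k > p.
So xy²z has more a's than b's: (p+k) a's vs p b's.
This means xy²z ∉ L because a^n b^n requires equal counts.

This contradicts the pumping lemma which states xy²z ∈ L.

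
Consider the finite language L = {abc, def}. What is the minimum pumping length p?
p = 4

For a finite language L, the pumping lemma holds vacuously if p > max|s| for s ∈ L.

The longest string in L = {abc, def} has length 3.
If p = 4, then no string s ∈ L has |s| ≥ p, so the condition is vacuously true.

The minimum pumping length is p = 4.

Why no smaller p works: for any p ≤ 3, the longest string s ∈ L has |s| = 3 ≥ p, so it would
have to be pumpable; but pumping up (i = 2, 3, ...) produces ever longer strings, which cannot all lie in the
finite language L. So the pumping property fails for every p ≤ 3.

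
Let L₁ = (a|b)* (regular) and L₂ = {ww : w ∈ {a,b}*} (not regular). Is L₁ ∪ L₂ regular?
Yes — L₁ ∪ L₂ is regular.

{ww} ⊆ (a|b)*, so L₁ ∪ L₂ = (a|b)*, which is regular.

Note that the bare facts "L₁ regular, L₂ non-regular" do not settle the question by themselves: the closure of regular languages under ∪, ∩, complement and difference applies only when BOTH operands are regular. With a non-regular operand the result can come out regular or non-regular depending on the specific languages, so one has to work out L₁ ∪ L₂ for this particular pair, as above.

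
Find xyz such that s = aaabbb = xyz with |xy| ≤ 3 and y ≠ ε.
x = '', y = 'aa', z = 'abbb'

For s = aaabbb and p = 3, one valid decomposition is:
- x = '' (length 0)
- y = 'aa' (length 2)
- z = 'abbb' (length 4)

Verification:
- xyz = '' + 'aa' + 'abbb' = aaabbb ✓
- |xy| = 2 ≤ 3 ✓
- |y| = 2 > 0 ✓

All pumping lemma constraints are satisfied.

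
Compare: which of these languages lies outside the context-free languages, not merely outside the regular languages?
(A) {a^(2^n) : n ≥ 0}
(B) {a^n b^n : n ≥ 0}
(A) {a^(2^n) : n ≥ 0}

(A) {a^(2^n) : n ≥ 0} requires the CFL pumping lemma.

- {a^n b^n : n ≥ 0} is context-free (but not regular)
  • Can be shown non-regular with the regular pumping lemma
  • After pumping, the number of a's and b's become unequal

- {a^(2^n) : n ≥ 0} is NOT context-free
  • Requires the CFL pumping lemma to prove
  • Gaps between powers of 2 grow exponentially

The CFL pumping lemma is "stronger" in that it can prove non-membership
in the larger class of context-free languages.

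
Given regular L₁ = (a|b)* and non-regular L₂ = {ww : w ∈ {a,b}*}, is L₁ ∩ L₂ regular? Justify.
No — L₁ ∩ L₂ is not regular.

(a|b)* is all strings over {a,b}, so L₁ ∩ L₂ = {ww : w ∈ {a,b}*} = L₂ itself, which is not regular (pump s = a^p b a^p b).

Note that the bare facts "L₁ regular, L₂ non-regular" do not settle the question by themselves: the closure of regular languages under ∪, ∩, complement and difference applies only when BOTH operands are regular. With a non-regular operand the result can come out regular or non-regular depending on the specific languages, so one has to work out L₁ ∩ L₂ for this particular pair, as above.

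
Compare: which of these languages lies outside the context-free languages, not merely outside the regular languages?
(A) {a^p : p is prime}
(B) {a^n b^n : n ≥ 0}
(A) {a^p : p is prime}

(A) {a^p : p is prime} requires the CFL pumping lemma.

- {a^n b^n : n ≥ 0} is context-free (but not regular)
  • Can be shown non-regular with the regular pumping lemma
  • After pumping, the number of a's and b's become unequal

- {a^p : p is prime} is NOT context-free
  • Requires the CFL pumping lemma to prove
  • The CFL pumping lemma also fails because prime gaps are unbounded

The CFL pumping lemma is "stronger" in that it can prove non-membership
in the larger class of context-free languages.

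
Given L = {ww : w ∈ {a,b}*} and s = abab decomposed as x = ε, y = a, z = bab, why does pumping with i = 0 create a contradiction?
xy⁰z = bab ∉ L

Pumping with i = 0 replaces y = a by y⁰ = ε:
- Original: s = xyz = abab; abab splits into halves ab · ab, which are equal, so it is in L (w = ab)
- Pumped: xy⁰z = ε · ε · bab = bab
- bab has odd length 3, so it cannot be written as ww and is not in L

The pumping lemma would require xy⁰z ∈ L, so this decomposition yields a contradiction.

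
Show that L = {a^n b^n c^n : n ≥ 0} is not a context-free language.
Assume for contradiction that L is context-free, and let p ≥ 1 be the pumping length given by the pumping lemma for CFLs.
Choose s = a^p b^p c^p. Then s ∈ L and |s| = 3p ≥ p.
By the CFL pumping lemma, s = uvxyz for some u, v, x, y, z with |vxy| ≤ p, |vy| ≥ 1, and uv^i xy^i z ∈ L for every i ≥ 0.

Because |vxy| ≤ p, the window vxy cannot contain both an a and a c: any substring of s containing both must include the entire block b^p plus at least one a and one c, so it has length ≥ p + 2 > p.
Hence at least one of the letters a, c does not occur in vy at all.

Take i = 0: the string uxz is obtained from s by deleting |vy| ≥ 1 symbols, so |uxz| = 3p − |vy| < 3p.
But the letter (a or c) that does not occur in vy still occurs exactly p times in uxz. Every string of L with exactly p copies of some letter is a^p b^p c^p, of length 3p. Since |uxz| < 3p, uxz ∉ L.

This contradicts the CFL pumping lemma, which requires uv^i xy^i z ∈ L for all i ≥ 0.
Hence L = {a^n b^n c^n : n ≥ 0} is not context-free. ∎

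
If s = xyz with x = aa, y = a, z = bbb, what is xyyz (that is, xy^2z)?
aaaabbb

Given x = 'aa', y = 'a', z = 'bbb' and i = 2:

xy^2z = x + y·y·...·y (2 times) + z
       = 'aa' + 'a'^2 + 'bbb'
       = 'aa' + 'aa' + 'bbb'
       = 'aaaabbb'

The pumped string is 'aaaabbb' with length 7.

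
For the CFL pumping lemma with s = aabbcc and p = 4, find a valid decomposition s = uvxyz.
u='a', v='a', x='bb', y='c', z='c'

For s = aabbcc with pumping length p = 4:

One valid decomposition:
- u = 'a'
- v = 'a'
- x = 'bb'
- y = 'c'
- z = 'c'

Verification:
- uvxyz = 'a' + 'a' + 'bb' + 'c' + 'c' = aabbcc ✓
- |vxy| = |'abbc'| = 4 ≤ 4 ✓
- |vy| = |'ac'| = 2 > 0 ✓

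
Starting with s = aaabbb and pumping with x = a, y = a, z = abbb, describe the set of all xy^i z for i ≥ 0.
{xy^i z : i ≥ 0} = {a^(2+i) b^3 : i ≥ 0} = {aabbb, aaabbb, aaaabbb, ...}

With x = a, y = a, z = abbb: Starting with aaabbb and pumping the second 'a', we get strings with 2+i a's followed by 3 b's for i = 0, 1, 2, ...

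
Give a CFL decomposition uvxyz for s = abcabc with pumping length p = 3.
u='ab', v='c', x='a', y='b', z='c'

For s = abcabc with pumping length p = 3:

One valid decomposition:
- u = 'ab'
- v = 'c'
- x = 'a'
- y = 'b'
- z = 'c'

Verification:
- uvxyz = 'ab' + 'c' + 'a' + 'b' + 'c' = abcabc ✓
- |vxy| = |'cab'| = 3 ≤ 3 ✓
- |vy| = |'cb'| = 2 > 0 ✓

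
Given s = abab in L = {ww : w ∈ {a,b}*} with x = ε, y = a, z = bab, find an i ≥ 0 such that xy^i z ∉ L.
i = 2

xy²z = ε · aa · bab = aabab; aabab has odd length 5, so it cannot be written as ww and is not in L.
(Other choices also work, e.g. i = 0, 3; only i = 1 is guaranteed to stay in L since xy¹z = s.)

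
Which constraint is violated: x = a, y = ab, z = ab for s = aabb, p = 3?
Violated: xyz = s

The decomposition x = a, y = ab, z = ab for s = aabb with p = 3
violates the constraint: xyz = s

xyz = 'a' + 'ab' + 'ab' = 'aabab' ≠ 'aabb' = s. The decomposition doesn't reconstruct s.

Pumping lemma constraints:
1. xyz = s (decomposition is valid)
2. |xy| ≤ p
3. |y| > 0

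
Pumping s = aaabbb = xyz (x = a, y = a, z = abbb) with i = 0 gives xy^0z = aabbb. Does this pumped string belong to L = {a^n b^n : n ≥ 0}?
No

xy⁰z = a · ε · abbb = aabbb.
aabbb has 2 a's and 3 b's; 2 ≠ 3, so it is not in L.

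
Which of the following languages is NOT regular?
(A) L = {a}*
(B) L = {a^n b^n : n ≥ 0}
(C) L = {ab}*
(B) {a^n b^n : n ≥ 0}

(B) L = {a^n b^n : n ≥ 0} is NOT regular.

The pumping lemma can be used to prove this:
After pumping, the number of a's and b's become unequal

The other languages are regular because they can be recognized by finite automata.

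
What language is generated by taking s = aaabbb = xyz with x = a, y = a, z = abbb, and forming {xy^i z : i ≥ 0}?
{xy^i z : i ≥ 0} = {a^(2+i) b^3 : i ≥ 0} = {aabbb, aaabbb, aaaabbb, ...}

With x = a, y = a, z = abbb: Starting with aaabbb and pumping the second 'a', we get strings with 2+i a's followed by 3 b's for i = 0, 1, 2, ...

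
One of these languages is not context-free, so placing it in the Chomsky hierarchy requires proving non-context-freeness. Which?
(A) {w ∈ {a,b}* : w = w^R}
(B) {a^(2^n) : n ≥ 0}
(B) {a^(2^n) : n ≥ 0}

(B) {a^(2^n) : n ≥ 0} requires the CFL pumping lemma.

- {w ∈ {a,b}* : w = w^R} is context-free (but not regular)
  • Can be shown non-regular with the regular pumping lemma
  • After pumping, the string is no longer symmetric

- {a^(2^n) : n ≥ 0} is NOT context-free
  • Requires the CFL pumping lemma to prove
  • Gaps between powers of 2 grow exponentially

The CFL pumping lemma is "stronger" in that it can prove non-membership
in the larger class of context-free languages.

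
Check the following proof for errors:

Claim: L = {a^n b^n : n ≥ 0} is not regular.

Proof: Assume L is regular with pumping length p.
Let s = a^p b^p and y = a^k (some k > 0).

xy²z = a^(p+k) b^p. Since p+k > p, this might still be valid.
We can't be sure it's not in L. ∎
The proof is INCORRECT.

Error: The conclusion is wrong.
xy²z = a^(p+k) b^p is definitely NOT in L because the number of a's (p+k) ≠ number of b's (p).
The proof incorrectly doubts what is actually a valid contradiction.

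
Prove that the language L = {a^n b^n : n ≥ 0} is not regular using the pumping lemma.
Assume for contradiction that L is regular, and let p ≥ 1 be the pumping length given by the pumping lemma.
Choose s = a^p b^p. Then s ∈ L and |s| = 2p ≥ p.
By the pumping lemma, s = xyz for some x, y, z with |xy| ≤ p, |y| ≥ 1, and xy^i z ∈ L for every i ≥ 0.
Since |xy| ≤ p and the first p symbols of s are all a's, we must have y = a^k for some k with 1 ≤ k ≤ p.

Take i = 3: xy³z = a^(p + 2k) b^p.
This string has p + 2k a's but p b's, and p + 2k > p because k ≥ 1. So xy³z ∉ L.

This contradicts the pumping lemma, which requires xy^i z ∈ L for all i ≥ 0.
Hence L = {a^n b^n : n ≥ 0} is not regular. ∎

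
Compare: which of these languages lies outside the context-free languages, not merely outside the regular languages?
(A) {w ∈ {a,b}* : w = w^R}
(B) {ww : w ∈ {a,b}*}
(B) {ww : w ∈ {a,b}*}

(B) {ww : w ∈ {a,b}*} requires the CFL pumping lemma.

- {w ∈ {a,b}* : w = w^R} is context-free (but not regular)
  • Can be shown non-regular with the regular pumping lemma
  • After pumping, the string is no longer symmetric

- {ww : w ∈ {a,b}*} is NOT context-free
  • Requires the CFL pumping lemma to prove
  • Cannot verify equality of two arbitrary substrings

The CFL pumping lemma is "stronger" in that it can prove non-membership
in the larger class of context-free languages.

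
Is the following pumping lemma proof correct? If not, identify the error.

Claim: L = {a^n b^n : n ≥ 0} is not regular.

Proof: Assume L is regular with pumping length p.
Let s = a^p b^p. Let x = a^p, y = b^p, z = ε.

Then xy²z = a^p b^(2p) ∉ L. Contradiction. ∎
The proof is INCORRECT.

Error: The decomposition violates |xy| ≤ p.
With x = a^p and y = b^p, we have |xy| = 2p > p.
The pumping lemma requires |xy| ≤ p, so y must be within the first p characters.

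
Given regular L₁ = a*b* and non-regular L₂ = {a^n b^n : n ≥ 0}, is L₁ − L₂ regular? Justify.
No — L₁ − L₂ is not regular.

a*b* − {a^n b^n} = {a^n b^m : n ≠ m}. If this were regular, then its complement intersected with a*b*, namely {a^n b^n : n ≥ 0}, would be regular too (closure under complement and intersection) — contradiction. So L₁ − L₂ is not regular.

Note that the bare facts "L₁ regular, L₂ non-regular" do not settle the question by themselves: the closure of regular languages under ∪, ∩, complement and difference applies only when BOTH operands are regular. With a non-regular operand the result can come out regular or non-regular depending on the specific languages, so one has to work out L₁ − L₂ for this particular pair, as above.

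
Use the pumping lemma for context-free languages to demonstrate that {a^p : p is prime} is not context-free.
Assume for contradiction that L is context-free, and let p ≥ 1 be the pumping length given by the pumping lemma for CFLs.
Choose a prime q with q ≥ p and let s = a^q. Then s ∈ L and |s| = q ≥ p.
By the CFL pumping lemma, s = uvxyz for some u, v, x, y, z with |vxy| ≤ p, |vy| ≥ 1, and uv^i xy^i z ∈ L for every i ≥ 0.
All symbols are a's, so only lengths matter: let k = |vy|, with 1 ≤ k ≤ p. Then |uv^i xy^i z| = q + (i − 1)k.

Take i = q + 1: the length is q + qk = q(k + 1).
Both factors satisfy q ≥ 2 and k + 1 ≥ 2, so q(k + 1) is composite and uv^(q+1) xy^(q+1) z ∉ L.

This contradicts the CFL pumping lemma, which requires uv^i xy^i z ∈ L for all i ≥ 0.
Hence L = {a^p : p is prime} is not context-free. ∎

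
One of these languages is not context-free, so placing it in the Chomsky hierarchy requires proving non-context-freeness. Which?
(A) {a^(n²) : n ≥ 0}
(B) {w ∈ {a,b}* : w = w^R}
(A) {a^(n²) : n ≥ 0}

(A) {a^(n²) : n ≥ 0} requires the CFL pumping lemma.

- {w ∈ {a,b}* : w = w^R} is context-free (but not regular)
  • Can be shown non-regular with the regular pumping lemma
  • After pumping, the string is no longer symmetric

- {a^(n²) : n ≥ 0} is NOT context-free
  • Requires the CFL pumping lemma to prove
  • Gaps between squares grow unboundedly

The CFL pumping lemma is "stronger" in that it can prove non-membership
in the larger class of context-free languages.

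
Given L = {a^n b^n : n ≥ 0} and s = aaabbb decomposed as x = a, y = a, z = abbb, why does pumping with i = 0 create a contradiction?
xy⁰z = aabbb ∉ L

Pumping with i = 0 replaces y = a by y⁰ = ε:
- Original: s = xyz = aaabbb; aaabbb = a^3 b^3 has equal counts (3 = 3), so it is in L
- Pumped: xy⁰z = a · ε · abbb = aabbb
- aabbb has 2 a's and 3 b's; 2 ≠ 3, so it is not in L

The pumping lemma would require xy⁰z ∈ L, so this decomposition yields a contradiction.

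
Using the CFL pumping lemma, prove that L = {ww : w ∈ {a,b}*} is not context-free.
Assume for contradiction that L is context-free, and let p ≥ 1 be the pumping length given by the pumping lemma for CFLs.
Choose s = a^p b^p a^p b^p. Then s ∈ L (take w = a^p b^p) and |s| = 4p ≥ p.
By the CFL pumping lemma, s = uvxyz for some u, v, x, y, z with |vxy| ≤ p, |vy| ≥ 1, and uv^i xy^i z ∈ L for every i ≥ 0.

Write s as four blocks A₁ B₁ A₂ B₂ with A₁ = A₂ = a^p and B₁ = B₂ = b^p. Since |vxy| ≤ p, the window vxy lies inside at most two adjacent blocks. Take i = 0 and let t = uxz, so |t| = 4p − |vy| with 1 ≤ |vy| ≤ p. If |t| is odd, t ∉ L immediately, so assume |vy| is even (hence |vy| ≥ 2) and |t|/2 = 2p − |vy|/2, which satisfies p ≤ |t|/2 ≤ 2p − 1.

Case 1 (vxy inside A₁B₁): t = a^(p−j) b^(p−l) a^p b^p with j + l = |vy|. The second half of t has length < 2p, so it is a suffix of the trailing a^p b^p and ends in b; the first half is a^(p−j) b^(p−l) a^((j+l)/2), which ends in a because (j+l)/2 ≥ 1. The halves differ, so t ∉ L.

Case 2 (vxy inside B₁A₂, straddling the middle): t = a^p b^(p−j) a^(p−l) b^p with j + l = |vy|. If t = ww, then w is a prefix of t of length ≥ p, so w begins with a^p; and w is a suffix of t of length ≥ p, so w ends with b^p. That forces |w| ≥ 2p, contradicting |w| = |t|/2 ≤ 2p − 1. So t ∉ L.

Case 3 (vxy inside A₂B₂): t = a^p b^p a^(p−j) b^(p−l) with j + l = |vy|. The first half of t is a prefix of a^p b^p, so it begins with a; the second half is b^((j+l)/2) a^(p−j) b^(p−l), which begins with b. The halves differ, so t ∉ L.

In every case uv⁰xy⁰z = uxz ∉ L.

This contradicts the CFL pumping lemma, which requires uv^i xy^i z ∈ L for all i ≥ 0.
Hence L = {ww : w ∈ {a,b}*} is not context-free. ∎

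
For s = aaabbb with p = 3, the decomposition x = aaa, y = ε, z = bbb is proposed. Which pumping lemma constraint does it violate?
Violated: |y| > 0

The decomposition x = aaa, y = ε, z = bbb for s = aaabbb with p = 3
violates the constraint: |y| > 0

|y| = 0, but the pumping lemma requires |y| > 0 (y must be non-empty).

Pumping lemma constraints:
1. xyz = s (decomposition is valid)
2. |xy| ≤ p
3. |y| > 0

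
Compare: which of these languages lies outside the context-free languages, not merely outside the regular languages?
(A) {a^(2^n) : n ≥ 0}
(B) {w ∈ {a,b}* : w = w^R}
(A) {a^(2^n) : n ≥ 0}

(A) {a^(2^n) : n ≥ 0} requires the CFL pumping lemma.

- {w ∈ {a,b}* : w = w^R} is context-free (but not regular)
  • Can be shown non-regular with the regular pumping lemma
  • After pumping, the string is no longer symmetric

- {a^(2^n) : n ≥ 0} is NOT context-free
  • Requires the CFL pumping lemma to prove
  • Gaps between powers of 2 grow exponentially

The CFL pumping lemma is "stronger" in that it can prove non-membership
in the larger class of context-free languages.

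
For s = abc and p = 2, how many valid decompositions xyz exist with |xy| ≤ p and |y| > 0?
3

For s = 'abc' with pumping length p = 2:

Constraints: |xy| ≤ 2, |y| > 0

Valid decompositions (|xy| ≤ p, |y| ≥ 1):
  • x='', y='a', z='bc'
  • x='a', y='b', z='c'
  • x='', y='ab', z='c'

Total count: 3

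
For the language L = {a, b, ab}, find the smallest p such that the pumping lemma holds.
p = 3

For a finite language L, the pumping lemma holds vacuously if p > max|s| for s ∈ L.

The longest string in L = {a, b, ab} has length 2.
If p = 3, then no string s ∈ L has |s| ≥ p, so the condition is vacuously true.

The minimum pumping length is p = 3.

Why no smaller p works: for any p ≤ 2, the longest string s ∈ L has |s| = 2 ≥ p, so it would
have to be pumpable; but pumping up (i = 2, 3, ...) produces ever longer strings, which cannot all lie in the
finite language L. So the pumping property fails for every p ≤ 2.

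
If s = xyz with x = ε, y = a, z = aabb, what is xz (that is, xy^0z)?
aabb

Given x = '', y = 'a', z = 'aabb' and i = 0:

xy^0z = x + y·y·...·y (0 times) + z
       = '' + 'a'^0 + 'aabb'
       = '' + '' + 'aabb'
       = 'aabb'

The pumped string is 'aabb' with length 4.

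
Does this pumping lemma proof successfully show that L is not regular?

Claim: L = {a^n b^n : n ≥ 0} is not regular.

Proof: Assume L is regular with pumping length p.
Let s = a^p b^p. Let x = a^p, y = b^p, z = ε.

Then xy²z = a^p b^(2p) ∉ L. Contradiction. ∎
The proof is INCORRECT.

Error: The decomposition violates |xy| ≤ p.
With x = a^p and y = b^p, we have |xy| = 2p > p.
The pumping lemma requires |xy| ≤ p, so y must be within the first p characters.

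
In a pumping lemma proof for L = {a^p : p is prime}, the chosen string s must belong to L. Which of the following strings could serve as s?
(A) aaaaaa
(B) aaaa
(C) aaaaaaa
(C) aaaaaaa

The pumping lemma is applied to a string s that lies in L, so first check membership of each option:
- (A) aaaaaa has length 6 = 2 × 3, which is not prime, so it is not in L ✗
- (B) aaaa has length 4 = 2 × 2, which is not prime, so it is not in L ✗
- (C) aaaaaaa has length 7, which is prime, so it is in L ✓

Only (C) aaaaaaa is in L, so it is the only candidate that could play the role of s.
(In a complete proof one picks s in terms of the pumping length p so that |s| ≥ p is guaranteed; a fixed string like aaaaaaa illustrates the shape of such an s.)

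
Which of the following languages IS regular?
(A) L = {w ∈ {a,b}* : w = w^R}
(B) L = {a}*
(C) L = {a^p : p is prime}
(B) {a}*

(B) L = {a}* is regular.

This can be recognized by a finite automaton (DFA/NFA).
Regular expressions like {a}* define regular languages.

The other choices are not regular:
- {a^p : p is prime}: After pumping, the length becomes composite
- {w ∈ {a,b}* : w = w^R}: After pumping, the string is no longer symmetric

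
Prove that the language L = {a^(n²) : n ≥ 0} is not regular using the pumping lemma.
Assume for contradiction that L is regular, and let p ≥ 1 be the pumping length given by the pumping lemma.
Choose s = a^(p²). Then s ∈ L and |s| = p² ≥ p.
By the pumping lemma, s = xyz for some x, y, z with |xy| ≤ p, |y| ≥ 1, and xy^i z ∈ L for every i ≥ 0.
Here y = a^k for some k with 1 ≤ k ≤ |xy| ≤ p.

Take i = 2: |xy²z| = p² + k.
Now p² < p² + k ≤ p² + p < p² + 2p + 1 = (p + 1)².
So |xy²z| lies strictly between the consecutive squares p² and (p + 1)², hence is not a perfect square, and xy²z ∉ L.

This contradicts the pumping lemma, which requires xy^i z ∈ L for all i ≥ 0.
Hence L = {a^(n²) : n ≥ 0} is not regular. ∎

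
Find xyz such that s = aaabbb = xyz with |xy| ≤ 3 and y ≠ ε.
x = 'a', y = 'aa', z = 'bbb'

For s = aaabbb and p = 3, one valid decomposition is:
- x = 'a' (length 1)
- y = 'aa' (length 2)
- z = 'bbb' (length 3)

Verification:
- xyz = 'a' + 'aa' + 'bbb' = aaabbb ✓
- |xy| = 3 ≤ 3 ✓
- |y| = 2 > 0 ✓

All pumping lemma constraints are satisfied.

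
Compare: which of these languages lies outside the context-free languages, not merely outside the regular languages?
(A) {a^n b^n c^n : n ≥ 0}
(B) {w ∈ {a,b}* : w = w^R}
(A) {a^n b^n c^n : n ≥ 0}

(A) {a^n b^n c^n : n ≥ 0} requires the CFL pumping lemma.

- {w ∈ {a,b}* : w = w^R} is context-free (but not regular)
  • Can be shown non-regular with the regular pumping lemma
  • After pumping, the string is no longer symmetric

- {a^n b^n c^n : n ≥ 0} is NOT context-free
  • Requires the CFL pumping lemma to prove
  • Cannot maintain three equal counts simultaneously

The CFL pumping lemma is "stronger" in that it can prove non-membership
in the larger class of context-free languages.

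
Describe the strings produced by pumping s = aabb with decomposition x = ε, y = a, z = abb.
{xy^i z : i ≥ 0} = {a^(i+1) b^2 : i ≥ 0} = {abb, aabb, aaabb, ...}

With x = ε, y = a, z = abb: Starting with aabb and pumping the first 'a' (z = abb keeps the second 'a'), we get strings with i+1 a's followed by 2 b's for i = 0, 1, 2, ...; note bb is not produced because z always contributes one a.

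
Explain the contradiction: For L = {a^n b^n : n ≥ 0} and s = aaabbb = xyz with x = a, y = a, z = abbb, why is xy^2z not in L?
xy²z = aaaabbb ∉ L

Pumping with i = 2 replaces y = a by y² = aa:
- Original: s = xyz = aaabbb; aaabbb = a^3 b^3 has equal counts (3 = 3), so it is in L
- Pumped: xy²z = a · aa · abbb = aaaabbb
- aaaabbb has 4 a's and 3 b's; 4 ≠ 3, so it is not in L

The pumping lemma would require xy²z ∈ L, so this decomposition yields a contradiction.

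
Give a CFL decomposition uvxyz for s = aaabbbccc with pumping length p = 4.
u='aa', v='a', x='bb', y='b', z='ccc'

For s = aaabbbccc with pumping length p = 4:

One valid decomposition:
- u = 'aa'
- v = 'a'
- x = 'bb'
- y = 'b'
- z = 'ccc'

Verification:
- uvxyz = 'aa' + 'a' + 'bb' + 'b' + 'ccc' = aaabbbccc ✓
- |vxy| = |'abbb'| = 4 ≤ 4 ✓
- |vy| = |'ab'| = 2 > 0 ✓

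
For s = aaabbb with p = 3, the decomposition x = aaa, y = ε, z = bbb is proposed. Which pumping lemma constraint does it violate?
Violated: |y| > 0

The decomposition x = aaa, y = ε, z = bbb for s = aaabbb with p = 3
violates the constraint: |y| > 0

|y| = 0, but the pumping lemma requires |y| > 0 (y must be non-empty).

Pumping lemma constraints:
1. xyz = s (decomposition is valid)
2. |xy| ≤ p
3. |y| > 0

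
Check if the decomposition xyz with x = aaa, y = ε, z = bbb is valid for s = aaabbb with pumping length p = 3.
Violated: |y| > 0

The decomposition x = aaa, y = ε, z = bbb for s = aaabbb with p = 3
violates the constraint: |y| > 0

|y| = 0, but the pumping lemma requires |y| > 0 (y must be non-empty).

Pumping lemma constraints:
1. xyz = s (decomposition is valid)
2. |xy| ≤ p
3. |y| > 0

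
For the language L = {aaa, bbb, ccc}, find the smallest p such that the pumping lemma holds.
p = 4

For a finite language L, the pumping lemma holds vacuously if p > max|s| for s ∈ L.

The longest string in L = {aaa, bbb, ccc} has length 3.
If p = 4, then no string s ∈ L has |s| ≥ p, so the condition is vacuously true.

The minimum pumping length is p = 4.

Why no smaller p works: for any p ≤ 3, the longest string s ∈ L has |s| = 3 ≥ p, so it would
have to be pumpable; but pumping up (i = 2, 3, ...) produces ever longer strings, which cannot all lie in the
finite language L. So the pumping property fails for every p ≤ 3.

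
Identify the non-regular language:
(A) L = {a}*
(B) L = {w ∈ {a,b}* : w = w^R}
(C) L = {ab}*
(B) {w ∈ {a,b}* : w = w^R}

(B) L = {w ∈ {a,b}* : w = w^R} is NOT regular.

The pumping lemma can be used to prove this:
After pumping, the string is no longer symmetric

The other languages are regular because they can be recognized by finite automata.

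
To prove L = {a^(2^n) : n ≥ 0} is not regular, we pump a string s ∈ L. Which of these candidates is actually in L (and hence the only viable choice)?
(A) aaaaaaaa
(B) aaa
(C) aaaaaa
(A) aaaaaaaa

The pumping lemma is applied to a string s that lies in L, so first check membership of each option:
- (A) aaaaaaaa has length 8 = 2^3, so it is in L ✓
- (B) aaa has length 3, strictly between 2^1 = 2 and 2^2 = 4, so it is not in L ✗
- (C) aaaaaa has length 6, strictly between 2^2 = 4 and 2^3 = 8, so it is not in L ✗

Only (A) aaaaaaaa is in L, so it is the only candidate that could play the role of s.
(In a complete proof one picks s in terms of the pumping length p so that |s| ≥ p is guaranteed; a fixed string like aaaaaaaa illustrates the shape of such an s.)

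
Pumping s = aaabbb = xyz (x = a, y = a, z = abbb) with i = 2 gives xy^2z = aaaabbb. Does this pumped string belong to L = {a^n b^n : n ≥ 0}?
No

xy²z = a · aa · abbb = aaaabbb.
aaaabbb has 4 a's and 3 b's; 4 ≠ 3, so it is not in L.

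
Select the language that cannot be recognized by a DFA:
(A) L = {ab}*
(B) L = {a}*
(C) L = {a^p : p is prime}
(C) {a^p : p is prime}

(C) L = {a^p : p is prime} is NOT regular.

The pumping lemma can be used to prove this:
After pumping, the length becomes composite

The other languages are regular because they can be recognized by finite automata.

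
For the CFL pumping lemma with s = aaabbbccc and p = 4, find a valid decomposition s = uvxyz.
u='aa', v='a', x='bb', y='b', z='ccc'

For s = aaabbbccc with pumping length p = 4:

One valid decomposition:
- u = 'aa'
- v = 'a'
- x = 'bb'
- y = 'b'
- z = 'ccc'

Verification:
- uvxyz = 'aa' + 'a' + 'bb' + 'b' + 'ccc' = aaabbbccc ✓
- |vxy| = |'abbb'| = 4 ≤ 4 ✓
- |vy| = |'ab'| = 2 > 0 ✓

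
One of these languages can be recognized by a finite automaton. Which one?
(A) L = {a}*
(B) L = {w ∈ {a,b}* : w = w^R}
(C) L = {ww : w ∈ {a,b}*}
(A) {a}*

(A) L = {a}* is regular.

This can be recognized by a finite automaton (DFA/NFA).
Regular expressions like {a}* define regular languages.

The other choices are not regular:
- {ww : w ∈ {a,b}*}: After pumping, the two halves no longer match
- {w ∈ {a,b}* : w = w^R}: After pumping, the string is no longer symmetric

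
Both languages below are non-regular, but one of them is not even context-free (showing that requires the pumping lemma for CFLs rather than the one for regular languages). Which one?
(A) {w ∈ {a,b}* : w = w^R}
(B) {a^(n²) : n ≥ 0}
(B) {a^(n²) : n ≥ 0}

(B) {a^(n²) : n ≥ 0} requires the CFL pumping lemma.

- {w ∈ {a,b}* : w = w^R} is context-free (but not regular)
  • Can be shown non-regular with the regular pumping lemma
  • After pumping, the string is no longer symmetric

- {a^(n²) : n ≥ 0} is NOT context-free
  • Requires the CFL pumping lemma to prove
  • Gaps between squares grow unboundedly

The CFL pumping lemma is "stronger" in that it can prove non-membership
in the larger class of context-free languages.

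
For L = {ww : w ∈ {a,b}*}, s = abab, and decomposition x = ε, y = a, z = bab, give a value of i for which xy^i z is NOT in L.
i = 0

xy⁰z = ε · ε · bab = bab; bab has odd length 3, so it cannot be written as ww and is not in L.
(Other choices also work, e.g. i = 2, 3; only i = 1 is guaranteed to stay in L since xy¹z = s.)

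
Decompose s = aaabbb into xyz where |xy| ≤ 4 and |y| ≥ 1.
x = '', y = 'aaa', z = 'bbb'

For s = aaabbb and p = 4, one valid decomposition is:
- x = '' (length 0)
- y = 'aaa' (length 3)
- z = 'bbb' (length 3)

Verification:
- xyz = '' + 'aaa' + 'bbb' = aaabbb ✓
- |xy| = 3 ≤ 4 ✓
- |y| = 3 > 0 ✓

All pumping lemma constraints are satisfied.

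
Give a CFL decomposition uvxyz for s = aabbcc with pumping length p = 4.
u='a', v='a', x='bb', y='c', z='c'

For s = aabbcc with pumping length p = 4:

One valid decomposition:
- u = 'a'
- v = 'a'
- x = 'bb'
- y = 'c'
- z = 'c'

Verification:
- uvxyz = 'a' + 'a' + 'bb' + 'c' + 'c' = aabbcc ✓
- |vxy| = |'abbc'| = 4 ≤ 4 ✓
- |vy| = |'ac'| = 2 > 0 ✓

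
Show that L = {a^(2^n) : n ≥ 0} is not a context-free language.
Assume for contradiction that L is context-free, and let p ≥ 1 be the pumping length given by the pumping lemma for CFLs.
Choose s = a^(2^p). Then s ∈ L and |s| = 2^p ≥ p.
By the CFL pumping lemma, s = uvxyz for some u, v, x, y, z with |vxy| ≤ p, |vy| ≥ 1, and uv^i xy^i z ∈ L for every i ≥ 0.
All symbols are a's, so only lengths matter: let k = |vy|, with 1 ≤ k ≤ |vxy| ≤ p < 2^p.

Take i = 2: |uv²xy²z| = 2^p + k, and 2^p < 2^p + k < 2^p + 2^p = 2^(p+1).
So the length lies strictly between consecutive powers of two and is not a power of 2; uv²xy²z ∉ L.

This contradicts the CFL pumping lemma, which requires uv^i xy^i z ∈ L for all i ≥ 0.
Hence L = {a^(2^n) : n ≥ 0} is not context-free. ∎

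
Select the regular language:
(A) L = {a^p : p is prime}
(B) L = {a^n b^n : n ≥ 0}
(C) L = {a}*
(C) {a}*

(C) L = {a}* is regular.

This can be recognized by a finite automaton (DFA/NFA).
Regular expressions like {a}* define regular languages.

The other choices are not regular:
- {a^p : p is prime}: After pumping, the length becomes composite
- {a^n b^n : n ≥ 0}: After pumping, the number of a's and b's become unequal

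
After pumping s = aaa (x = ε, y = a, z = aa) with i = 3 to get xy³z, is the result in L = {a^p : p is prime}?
Yes

xy³z = ε · aaa · aa = aaaaa.
aaaaa has length 5, which is prime, so it is in L.
(A single pumped string landing in L is not a contradiction by itself; a non-regularity proof needs some i for which xy^i z ∉ L, for every admissible decomposition.)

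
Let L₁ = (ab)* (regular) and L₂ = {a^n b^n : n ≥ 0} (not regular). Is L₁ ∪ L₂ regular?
No — L₁ ∪ L₂ is not regular.

Let U = (ab)* ∪ {a^n b^n}. If U were regular, then U ∩ aa*bb* would be regular (closure under intersection with a regular language). But (ab)* ∩ aa*bb* = {ab} and {a^n b^n} ∩ aa*bb* = {a^n b^n : n ≥ 1}, so U ∩ aa*bb* = {a^n b^n : n ≥ 1}, which is not regular. Hence U is not regular.

Note that the bare facts "L₁ regular, L₂ non-regular" do not settle the question by themselves: the closure of regular languages under ∪, ∩, complement and difference applies only when BOTH operands are regular. With a non-regular operand the result can come out regular or non-regular depending on the specific languages, so one has to work out L₁ ∪ L₂ for this particular pair, as above.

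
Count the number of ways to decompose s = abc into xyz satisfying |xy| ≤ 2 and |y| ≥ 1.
3

For s = 'abc' with pumping length p = 2:

Constraints: |xy| ≤ 2, |y| > 0

Valid decompositions (|xy| ≤ p, |y| ≥ 1):
  • x='', y='a', z='bc'
  • x='a', y='b', z='c'
  • x='', y='ab', z='c'

Total count: 3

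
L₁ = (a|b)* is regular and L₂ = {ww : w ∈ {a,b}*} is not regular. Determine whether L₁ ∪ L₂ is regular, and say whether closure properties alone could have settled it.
Yes — L₁ ∪ L₂ is regular.

{ww} ⊆ (a|b)*, so L₁ ∪ L₂ = (a|b)*, which is regular.

Note that the bare facts "L₁ regular, L₂ non-regular" do not settle the question by themselves: the closure of regular languages under ∪, ∩, complement and difference applies only when BOTH operands are regular. With a non-regular operand the result can come out regular or non-regular depending on the specific languages, so one has to work out L₁ ∪ L₂ for this particular pair, as above.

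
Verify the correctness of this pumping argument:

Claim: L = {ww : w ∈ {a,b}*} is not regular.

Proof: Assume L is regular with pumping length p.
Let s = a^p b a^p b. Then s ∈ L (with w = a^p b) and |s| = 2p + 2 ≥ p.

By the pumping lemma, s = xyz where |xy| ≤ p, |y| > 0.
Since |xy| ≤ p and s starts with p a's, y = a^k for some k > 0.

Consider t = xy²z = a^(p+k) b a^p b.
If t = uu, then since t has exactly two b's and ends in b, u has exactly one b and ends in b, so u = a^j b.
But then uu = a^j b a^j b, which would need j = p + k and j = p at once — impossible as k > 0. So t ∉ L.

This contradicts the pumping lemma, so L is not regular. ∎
The proof is correct.

This proof is valid because:
1. s = a^p b a^p b is in L and is chosen in terms of p, so |s| ≥ p holds for every p
2. The decomposition analysis is correct: |xy| ≤ p forces y to lie inside the leading a's
3. The contradiction is valid: the argument shows a^(p+k) b a^p b cannot be split into two equal halves
4. The conclusion follows logically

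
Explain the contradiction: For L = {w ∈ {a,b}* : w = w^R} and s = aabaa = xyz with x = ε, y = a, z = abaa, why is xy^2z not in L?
xy²z = aaabaa ∉ L

Pumping with i = 2 replaces y = a by y² = aa:
- Original: s = xyz = aabaa; aabaa reversed is aabaa, the same string, so it is a palindrome and is in L
- Pumped: xy²z = ε · aa · abaa = aaabaa
- aaabaa reversed is aabaaa ≠ aaabaa, so it is not a palindrome and is not in L

The pumping lemma would require xy²z ∈ L, so this decomposition yields a contradiction.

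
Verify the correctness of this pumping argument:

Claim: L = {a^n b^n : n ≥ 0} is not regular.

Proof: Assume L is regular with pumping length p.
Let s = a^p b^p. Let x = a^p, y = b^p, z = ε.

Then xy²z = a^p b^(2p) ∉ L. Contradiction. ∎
The proof is INCORRECT.

Error: The decomposition violates |xy| ≤ p.
With x = a^p and y = b^p, we have |xy| = 2p > p.
The pumping lemma requires |xy| ≤ p, so y must be within the first p characters.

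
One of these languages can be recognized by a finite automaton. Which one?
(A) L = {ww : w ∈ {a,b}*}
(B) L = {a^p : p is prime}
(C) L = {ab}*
(C) {ab}*

(C) L = {ab}* is regular.

This can be recognized by a finite automaton (DFA/NFA).
Regular expressions like {ab}* define regular languages.

The other choices are not regular:
- {ww : w ∈ {a,b}*}: After pumping, the two halves no longer match
- {a^p : p is prime}: After pumping, the length becomes composite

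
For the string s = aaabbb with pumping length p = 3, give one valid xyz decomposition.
x = 'a', y = 'a', z = 'abbb'

For s = aaabbb and p = 3, one valid decomposition is:
- x = 'a' (length 1)
- y = 'a' (length 1)
- z = 'abbb' (length 4)

Verification:
- xyz = 'a' + 'a' + 'abbb' = aaabbb ✓
- |xy| = 2 ≤ 3 ✓
- |y| = 1 > 0 ✓

All pumping lemma constraints are satisfied.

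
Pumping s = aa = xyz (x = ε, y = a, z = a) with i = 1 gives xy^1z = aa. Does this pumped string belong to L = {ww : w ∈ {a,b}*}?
Yes

xy¹z = ε · a · a = aa.
aa splits into halves a · a, which are equal, so it is in L (w = a).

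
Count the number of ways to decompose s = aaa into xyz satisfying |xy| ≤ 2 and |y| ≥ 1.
3

For s = 'aaa' with pumping length p = 2:

Constraints: |xy| ≤ 2, |y| > 0

Valid decompositions (|xy| ≤ p, |y| ≥ 1):
  • x='', y='a', z='aa'
  • x='a', y='a', z='a'
  • x='', y='aa', z='a'

Total count: 3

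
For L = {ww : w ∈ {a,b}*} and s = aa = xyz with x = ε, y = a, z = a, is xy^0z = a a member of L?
No

xy⁰z = ε · ε · a = a.
a has odd length 1, so it cannot be written as ww and is not in L.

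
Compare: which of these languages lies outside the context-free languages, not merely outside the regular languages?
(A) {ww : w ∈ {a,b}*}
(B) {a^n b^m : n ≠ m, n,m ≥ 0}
(A) {ww : w ∈ {a,b}*}

(A) {ww : w ∈ {a,b}*} requires the CFL pumping lemma.

- {a^n b^m : n ≠ m, n,m ≥ 0} is context-free (but not regular)
  • Can be shown non-regular with the regular pumping lemma
  • After pumping a's, we can make n = m

- {ww : w ∈ {a,b}*} is NOT context-free
  • Requires the CFL pumping lemma to prove
  • Cannot verify equality of two arbitrary substrings

The CFL pumping lemma is "stronger" in that it can prove non-membership
in the larger class of context-free languages.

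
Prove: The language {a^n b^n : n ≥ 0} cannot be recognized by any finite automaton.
Assume for contradiction that L is regular, and let p ≥ 1 be the pumping length given by the pumping lemma.
Choose s = a^p b^p. Then s ∈ L and |s| = 2p ≥ p.
By the pumping lemma, s = xyz for some x, y, z with |xy| ≤ p, |y| ≥ 1, and xy^i z ∈ L for every i ≥ 0.
Since |xy| ≤ p and the first p symbols of s are all a's, we must have y = a^k for some k with 1 ≤ k ≤ p.

Take i = 0: xy⁰z = a^(p − k) b^p.
This string has p − k a's but p b's, and p − k < p because k ≥ 1. So xy⁰z ∉ L.

This contradicts the pumping lemma, which requires xy^i z ∈ L for all i ≥ 0.
Hence L = {a^n b^n : n ≥ 0} is not regular. ∎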